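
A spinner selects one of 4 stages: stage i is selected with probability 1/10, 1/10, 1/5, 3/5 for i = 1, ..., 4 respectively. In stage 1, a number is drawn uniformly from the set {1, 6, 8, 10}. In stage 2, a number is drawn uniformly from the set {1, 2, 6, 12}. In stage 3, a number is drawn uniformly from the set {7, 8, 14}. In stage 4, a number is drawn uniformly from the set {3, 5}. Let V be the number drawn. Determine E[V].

E[V | stage 1] = (1+6+8+10)/4 = 25/4.
E[V | stage 2] = (1+2+6+12)/4 = 21/4.
E[V | stage 3] = (7+8+14)/3 = 29/3.
E[V | stage 4] = (3+5)/2 = 4.
By the law of total expectation,
E[V] = (1/10)·(25/4) + (1/10)·(21/4) + (1/5)·(29/3) + (3/5)·(4) = 329/60.

329/60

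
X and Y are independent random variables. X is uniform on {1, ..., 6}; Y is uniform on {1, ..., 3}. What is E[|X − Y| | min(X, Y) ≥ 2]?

17/10

Outcomes with min(X, Y) ≥ 2: (2,2), (2,3), (3,2), (3,3), (4,2), (4,3), (5,2), (5,3), (6,2), (6,3), each with probability 1/18.
E[|X − Y| | min(X, Y) ≥ 2] = (0 + 1 + 1 + 0 + 2 + 1 + 3 + 2 + 4 + 3) / 10 = 17/10.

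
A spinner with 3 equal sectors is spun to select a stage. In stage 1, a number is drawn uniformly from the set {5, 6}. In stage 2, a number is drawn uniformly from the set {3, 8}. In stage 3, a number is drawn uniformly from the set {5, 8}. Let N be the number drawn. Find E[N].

E[N | stage 1] = (5+6)/2 = 11/2.
E[N | stage 2] = (3+8)/2 = 11/2.
E[N | stage 3] = (5+8)/2 = 13/2.
By the law of total expectation,
E[N] = (1/3)·(11/2) + (1/3)·(11/2) + (1/3)·(13/2) = 35/6.

35/6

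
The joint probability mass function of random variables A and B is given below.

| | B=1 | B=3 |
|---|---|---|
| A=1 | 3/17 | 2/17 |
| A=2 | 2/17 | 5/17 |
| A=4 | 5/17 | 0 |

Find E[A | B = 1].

P(B = 1) = 10/17.
Σ A·P over the event = 1·(3/17) + 2·(2/17) + 4·(5/17) = 27/17.
E[A | B = 1] = (27/17) / (10/17) = 27/10.

27/10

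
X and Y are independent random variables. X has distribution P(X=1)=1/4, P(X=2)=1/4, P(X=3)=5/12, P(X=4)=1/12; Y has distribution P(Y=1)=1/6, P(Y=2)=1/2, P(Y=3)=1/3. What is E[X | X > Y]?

90/29

P(X > Y) = 29/72.
Summing X·P(x,y) over outcomes with X > Y gives 5/4.
E[X | X > Y] = (5/4) / (29/72) = 90/29.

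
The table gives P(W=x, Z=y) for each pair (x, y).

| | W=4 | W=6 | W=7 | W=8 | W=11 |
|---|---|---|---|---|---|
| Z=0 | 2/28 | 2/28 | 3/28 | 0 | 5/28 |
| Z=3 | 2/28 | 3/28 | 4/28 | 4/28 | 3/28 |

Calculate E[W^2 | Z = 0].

P(Z = 0) = 3/7.
Σ W^2·P over the event = 16·(2/28) + 36·(2/28) + 49·(3/28) + 121·(5/28) = 214/7.
E[W^2 | Z = 0] = (214/7) / (3/7) = 214/3.

214/3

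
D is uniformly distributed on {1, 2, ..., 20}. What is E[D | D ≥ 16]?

Given D ≥ 16, D is equally likely to be any of {16, 17, 18, 19, 20}.
E[D | D ≥ 16] = (16 + 17 + 18 + 19 + 20) / 5 = 18.

18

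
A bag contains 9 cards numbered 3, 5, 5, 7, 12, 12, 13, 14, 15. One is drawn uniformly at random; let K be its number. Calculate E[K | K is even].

P(K is even) = 1/3.
Σ over the event: 12·2/9 + 14·1/9 = 38/9.
E[K | K is even] = (38/9) / (1/3) = 38/3.

38/3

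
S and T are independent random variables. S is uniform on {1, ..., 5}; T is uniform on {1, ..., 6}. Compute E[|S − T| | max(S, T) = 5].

Outcomes with max(S, T) = 5: (1,5), (2,5), (3,5), (4,5), (5,1), (5,2), (5,3), (5,4), (5,5), each with probability 1/30.
E[|S − T| | max(S, T) = 5] = (4 + 3 + 2 + 1 + 4 + 3 + 2 + 1 + 0) / 9 = 20/9.

20/9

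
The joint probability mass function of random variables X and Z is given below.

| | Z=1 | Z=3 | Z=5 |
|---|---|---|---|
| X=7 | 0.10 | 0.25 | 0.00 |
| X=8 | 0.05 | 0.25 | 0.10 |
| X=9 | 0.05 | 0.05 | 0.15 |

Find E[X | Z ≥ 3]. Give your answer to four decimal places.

7.9375

P(Z ≥ 3) = 0.80.
Summing X·P(X=x,Z=y) over the conditioning event gives 6.35.
E[X | Z ≥ 3] = (6.35) / (0.80) = 7.9375.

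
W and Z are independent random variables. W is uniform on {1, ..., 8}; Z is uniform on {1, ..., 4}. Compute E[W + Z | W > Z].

87/11

P(W > Z) = 11/16.
Summing (W+Z)·P(x,y) over outcomes with W > Z gives 87/16.
E[W + Z | W > Z] = (87/16) / (11/16) = 87/11.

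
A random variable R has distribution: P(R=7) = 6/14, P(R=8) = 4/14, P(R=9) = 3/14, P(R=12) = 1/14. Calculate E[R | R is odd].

23/3

P(R is odd) = 9/14.
Σ over the event: 7·3/7 + 9·3/14 = 69/14.
E[R | R is odd] = (69/14) / (9/14) = 23/3.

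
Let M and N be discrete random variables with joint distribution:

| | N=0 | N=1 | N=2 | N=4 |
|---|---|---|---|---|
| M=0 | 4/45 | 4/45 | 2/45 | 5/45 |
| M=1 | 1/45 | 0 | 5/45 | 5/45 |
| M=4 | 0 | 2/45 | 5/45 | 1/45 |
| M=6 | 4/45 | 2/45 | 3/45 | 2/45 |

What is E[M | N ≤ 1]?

45/17

P(N ≤ 1) = 17/45.
Σ M·P over the event = 0·(4/45) + 0·(4/45) + 1·(1/45) + 4·(2/45) + 6·(4/45) + 6·(2/45) = 1.
E[M | N ≤ 1] = (1) / (17/45) = 45/17.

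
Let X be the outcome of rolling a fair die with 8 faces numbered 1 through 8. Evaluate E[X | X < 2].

1

Given X < 2, X is equally likely to be any of {1}.
E[X | X < 2] = (1) / 1 = 1.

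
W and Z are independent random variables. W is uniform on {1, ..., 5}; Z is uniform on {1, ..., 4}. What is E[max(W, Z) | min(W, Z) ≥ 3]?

Outcomes with min(W, Z) ≥ 3: (3,3), (3,4), (4,3), (4,4), (5,3), (5,4), each with probability 1/20.
E[max(W, Z) | min(W, Z) ≥ 3] = (3 + 4 + 4 + 4 + 5 + 5) / 6 = 25/6.

25/6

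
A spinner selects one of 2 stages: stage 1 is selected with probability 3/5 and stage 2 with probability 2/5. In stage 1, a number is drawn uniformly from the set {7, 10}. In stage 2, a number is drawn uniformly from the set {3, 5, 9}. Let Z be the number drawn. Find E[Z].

221/30

E[Z | stage 1] = (7+10)/2 = 17/2.
E[Z | stage 2] = (3+5+9)/3 = 17/3.
By the law of total expectation,
E[Z] = (3/5)·(17/2) + (2/5)·(17/3) = 221/30.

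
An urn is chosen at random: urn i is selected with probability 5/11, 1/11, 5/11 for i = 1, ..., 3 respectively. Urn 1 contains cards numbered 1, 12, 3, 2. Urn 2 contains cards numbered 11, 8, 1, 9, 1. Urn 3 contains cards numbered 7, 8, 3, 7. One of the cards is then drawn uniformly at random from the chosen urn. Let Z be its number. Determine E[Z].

E[Z | urn 1] = (1+12+3+2)/4 = 9/2.
E[Z | urn 2] = (11+8+1+9+1)/5 = 6.
E[Z | urn 3] = (7+8+3+7)/4 = 25/4.
E[Z] = (5/11)·(9/2) + (1/11)·(6) + (5/11)·(25/4) = 239/44.

239/44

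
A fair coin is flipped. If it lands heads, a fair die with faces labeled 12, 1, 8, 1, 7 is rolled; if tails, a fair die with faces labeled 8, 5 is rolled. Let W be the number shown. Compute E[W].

123/20

E[W | heads] = (12+1+8+1+7)/5 = 29/5.
E[W | tails] = (8+5)/2 = 13/2.
By the law of total expectation,
E[W] = (1/2)·(29/5) + (1/2)·(13/2) = 123/20.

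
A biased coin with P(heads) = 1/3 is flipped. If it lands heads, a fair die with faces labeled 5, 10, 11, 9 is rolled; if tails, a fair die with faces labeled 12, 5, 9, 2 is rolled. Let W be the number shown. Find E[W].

91/12

E[W | heads] = (5+10+11+9)/4 = 35/4.
E[W | tails] = (12+5+9+2)/4 = 7.
E[W] = (1/3)·(35/4) + (2/3)·(7) = 91/12.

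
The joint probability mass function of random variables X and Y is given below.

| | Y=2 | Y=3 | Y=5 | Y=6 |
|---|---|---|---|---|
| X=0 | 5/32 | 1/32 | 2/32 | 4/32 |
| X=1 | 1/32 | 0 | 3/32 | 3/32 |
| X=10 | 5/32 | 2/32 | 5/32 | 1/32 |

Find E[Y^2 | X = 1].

187/7

P(X = 1) = 7/32.
Summing Y^2·P(X=x,Y=y) over the conditioning event gives 187/32.
E[Y^2 | X = 1] = (187/32) / (7/32) = 187/7.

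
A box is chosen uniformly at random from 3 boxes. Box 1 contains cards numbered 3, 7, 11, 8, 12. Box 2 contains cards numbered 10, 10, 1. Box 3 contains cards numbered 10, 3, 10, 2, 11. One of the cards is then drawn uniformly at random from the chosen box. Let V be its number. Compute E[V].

112/15

E[V | box 1] = (3+7+11+8+12)/5 = 41/5.
E[V | box 2] = (10+10+1)/3 = 7.
E[V | box 3] = (10+3+10+2+11)/5 = 36/5.
E[V] = (1/3)·(41/5) + (1/3)·(7) + (1/3)·(36/5) = 112/15.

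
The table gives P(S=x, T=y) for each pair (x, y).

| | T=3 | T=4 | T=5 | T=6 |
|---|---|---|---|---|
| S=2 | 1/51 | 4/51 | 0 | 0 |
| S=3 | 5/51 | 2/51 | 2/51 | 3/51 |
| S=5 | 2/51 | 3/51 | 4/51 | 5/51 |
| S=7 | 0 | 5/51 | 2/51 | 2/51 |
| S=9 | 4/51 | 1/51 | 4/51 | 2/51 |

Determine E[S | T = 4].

73/15

P(T = 4) = 5/17.
Summing S·P(S=x,T=y) over the conditioning event gives 73/51.
E[S | T = 4] = (73/51) / (5/17) = 73/15.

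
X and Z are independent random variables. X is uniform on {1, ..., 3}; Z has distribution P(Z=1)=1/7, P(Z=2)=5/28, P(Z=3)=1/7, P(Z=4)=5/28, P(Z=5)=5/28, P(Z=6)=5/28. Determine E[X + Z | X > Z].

53/13

P(X > Z) = 13/84.
Summing (X+Z)·P(x,y) over outcomes with X > Z gives 53/84.
E[X + Z | X > Z] = (53/84) / (13/84) = 53/13.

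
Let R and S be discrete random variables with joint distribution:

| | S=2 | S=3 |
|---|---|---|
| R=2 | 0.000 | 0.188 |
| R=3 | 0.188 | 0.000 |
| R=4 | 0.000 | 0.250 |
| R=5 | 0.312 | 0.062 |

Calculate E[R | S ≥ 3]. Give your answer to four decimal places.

3.3720

P(S ≥ 3) = 0.500.
Summing R·P(R=x,S=y) over the conditioning event gives 1.686.
E[R | S ≥ 3] = (1.686) / (0.500) = 3.3720.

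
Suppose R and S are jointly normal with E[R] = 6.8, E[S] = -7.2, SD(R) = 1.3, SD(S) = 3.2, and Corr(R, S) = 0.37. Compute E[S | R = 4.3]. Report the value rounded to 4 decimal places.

-9.4769

The regression of S on R has slope ρ·σ_S/σ_R and passes through (μ_R, μ_S).
E[S | R=4.3] = -7.2 + (0.37)·(3.2/1.3)·(4.3 − (6.8)) = -7.2 + (0.91077)·(-2.5) = -9.4769.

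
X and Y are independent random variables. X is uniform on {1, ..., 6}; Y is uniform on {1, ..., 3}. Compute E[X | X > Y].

P(X > Y) = 2/3.
Summing X·P(x,y) over outcomes with X > Y gives 53/18.
E[X | X > Y] = (53/18) / (2/3) = 53/12.

53/12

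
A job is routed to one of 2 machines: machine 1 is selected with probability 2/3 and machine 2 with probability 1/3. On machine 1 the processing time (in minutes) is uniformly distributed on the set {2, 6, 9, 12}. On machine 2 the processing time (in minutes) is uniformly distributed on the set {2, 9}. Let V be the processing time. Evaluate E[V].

20/3

E[V | machine 1] = (2+6+9+12)/4 = 29/4.
E[V | machine 2] = (2+9)/2 = 11/2.
E[V] = (2/3)·(29/4) + (1/3)·(11/2) = 20/3.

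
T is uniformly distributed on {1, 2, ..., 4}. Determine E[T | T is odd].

2

Given T is odd, T is equally likely to be any of {1, 3}.
E[T | T is odd] = (1 + 3) / 2 = 2.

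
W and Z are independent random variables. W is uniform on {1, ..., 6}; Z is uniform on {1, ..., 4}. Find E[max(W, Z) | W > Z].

32/7

P(W > Z) = 7/12.
Summing max(W,Z)·P(x,y) over outcomes with W > Z gives 8/3.
E[max(W, Z) | W > Z] = (8/3) / (7/12) = 32/7.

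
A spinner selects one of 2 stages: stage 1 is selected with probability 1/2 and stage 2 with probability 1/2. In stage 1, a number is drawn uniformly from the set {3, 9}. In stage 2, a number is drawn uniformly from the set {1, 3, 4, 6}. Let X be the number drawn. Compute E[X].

19/4

E[X | stage 1] = (3+9)/2 = 6.
E[X | stage 2] = (1+3+4+6)/4 = 7/2.
E[X] = (1/2)·(6) + (1/2)·(7/2) = 19/4.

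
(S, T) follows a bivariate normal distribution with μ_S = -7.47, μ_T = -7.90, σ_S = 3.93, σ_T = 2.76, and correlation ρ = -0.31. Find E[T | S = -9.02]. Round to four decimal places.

E[T | S=x] = μ_T + ρ(σ_T/σ_S)(x − μ_S) for jointly normal variables.
E[T | S=-9.02] = -7.90 + (-0.31)·(2.76/3.93)·(-9.02 − (-7.47)) = -7.90 + (-0.21771)·(-1.55) = -7.5625.

-7.5625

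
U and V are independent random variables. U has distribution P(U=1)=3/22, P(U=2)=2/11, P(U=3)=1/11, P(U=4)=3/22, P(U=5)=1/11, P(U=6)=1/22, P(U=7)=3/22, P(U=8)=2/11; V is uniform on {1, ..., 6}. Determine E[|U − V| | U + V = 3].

P(U + V = 3) = 7/132.
Summing |U−V|·P(x,y) over outcomes with U + V = 3 gives 7/132.
E[|U − V| | U + V = 3] = (7/132) / (7/132) = 1.

1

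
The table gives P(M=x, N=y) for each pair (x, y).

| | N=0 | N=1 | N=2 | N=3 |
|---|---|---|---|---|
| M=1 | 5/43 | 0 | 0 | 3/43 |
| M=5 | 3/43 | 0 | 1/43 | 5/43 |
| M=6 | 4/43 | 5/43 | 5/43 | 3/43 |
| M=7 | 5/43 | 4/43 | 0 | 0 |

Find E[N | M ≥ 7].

P(M ≥ 7) = 9/43.
Summing N·P(M=x,N=y) over the conditioning event gives 4/43.
E[N | M ≥ 7] = (4/43) / (9/43) = 4/9.

4/9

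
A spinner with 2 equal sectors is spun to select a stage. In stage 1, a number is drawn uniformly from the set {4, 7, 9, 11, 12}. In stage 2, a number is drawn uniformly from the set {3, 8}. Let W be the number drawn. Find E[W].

E[W | stage 1] = (4+7+9+11+12)/5 = 43/5.
E[W | stage 2] = (3+8)/2 = 11/2.
E[W] = (1/2)·(43/5) + (1/2)·(11/2) = 141/20.

141/20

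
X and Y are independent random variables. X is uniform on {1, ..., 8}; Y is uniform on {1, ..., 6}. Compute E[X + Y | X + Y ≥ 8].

272/27

P(X + Y ≥ 8) = 9/16.
Summing (X+Y)·P(x,y) over outcomes with X + Y ≥ 8 gives 17/3.
E[X + Y | X + Y ≥ 8] = (17/3) / (9/16) = 272/27.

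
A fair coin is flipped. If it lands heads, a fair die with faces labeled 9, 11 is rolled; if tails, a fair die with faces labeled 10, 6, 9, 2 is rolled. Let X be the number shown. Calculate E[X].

E[X | heads] = (9+11)/2 = 10.
E[X | tails] = (10+6+9+2)/4 = 27/4.
By the law of total expectation,
E[X] = (1/2)·(10) + (1/2)·(27/4) = 67/8.

67/8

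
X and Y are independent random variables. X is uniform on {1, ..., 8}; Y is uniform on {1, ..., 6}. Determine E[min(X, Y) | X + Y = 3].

Outcomes with X + Y = 3: (1,2), (2,1), each with probability 1/48.
E[min(X, Y) | X + Y = 3] = (1 + 1) / 2 = 1.

1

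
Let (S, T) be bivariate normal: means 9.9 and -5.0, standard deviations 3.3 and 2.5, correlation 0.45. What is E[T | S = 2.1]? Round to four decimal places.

-7.6591

For a bivariate normal, E[T | S=x] = μ_T + ρ·(σ_T/σ_S)·(x − μ_S).
E[T | S=2.1] = -5.0 + (0.45)·(2.5/3.3)·(2.1 − (9.9)) = -5.0 + (0.34091)·(-7.8) = -7.6591.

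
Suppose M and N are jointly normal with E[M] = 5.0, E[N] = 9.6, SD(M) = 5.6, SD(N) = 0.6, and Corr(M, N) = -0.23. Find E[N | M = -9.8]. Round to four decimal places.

9.9647

The regression of N on M has slope ρ·σ_N/σ_M and passes through (μ_M, μ_N).
E[N | M=-9.8] = 9.6 + (-0.23)·(0.6/5.6)·(-9.8 − (5.0)) = 9.6 + (-0.024643)·(-14.8) = 9.9647.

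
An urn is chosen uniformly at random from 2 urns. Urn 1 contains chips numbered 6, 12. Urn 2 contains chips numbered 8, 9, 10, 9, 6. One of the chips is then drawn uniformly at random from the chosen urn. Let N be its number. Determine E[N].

87/10

E[N | urn 1] = (6+12)/2 = 9.
E[N | urn 2] = (8+9+10+9+6)/5 = 42/5.
By the law of total expectation,
E[N] = (1/2)·(9) + (1/2)·(42/5) = 87/10.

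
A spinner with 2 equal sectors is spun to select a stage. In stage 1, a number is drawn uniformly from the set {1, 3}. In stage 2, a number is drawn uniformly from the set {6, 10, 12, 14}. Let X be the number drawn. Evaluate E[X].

25/4

E[X | stage 1] = (1+3)/2 = 2.
E[X | stage 2] = (6+10+12+14)/4 = 21/2.
By the law of total expectation,
E[X] = (1/2)·(2) + (1/2)·(21/2) = 25/4.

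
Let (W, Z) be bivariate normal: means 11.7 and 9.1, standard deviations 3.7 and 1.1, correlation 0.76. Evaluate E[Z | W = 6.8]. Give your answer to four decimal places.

The regression of Z on W has slope ρ·σ_Z/σ_W and passes through (μ_W, μ_Z).
E[Z | W=6.8] = 9.1 + (0.76)·(1.1/3.7)·(6.8 − (11.7)) = 9.1 + (0.225946)·(-4.9) = 7.9929.

7.9929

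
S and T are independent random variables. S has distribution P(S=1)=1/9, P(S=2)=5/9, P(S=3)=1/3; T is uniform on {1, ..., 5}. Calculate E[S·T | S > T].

37/11

P(S > T) = 11/45.
Summing ST·P(x,y) over outcomes with S > T gives 37/45.
E[S·T | S > T] = (37/45) / (11/45) = 37/11.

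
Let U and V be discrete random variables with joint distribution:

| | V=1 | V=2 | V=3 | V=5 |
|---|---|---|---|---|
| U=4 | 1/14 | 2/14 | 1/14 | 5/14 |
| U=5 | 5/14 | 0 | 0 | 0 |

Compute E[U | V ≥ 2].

4

P(V ≥ 2) = 4/7.
Σ U·P over the event = 4·(2/14) + 4·(1/14) + 4·(5/14) = 16/7.
E[U | V ≥ 2] = (16/7) / (4/7) = 4.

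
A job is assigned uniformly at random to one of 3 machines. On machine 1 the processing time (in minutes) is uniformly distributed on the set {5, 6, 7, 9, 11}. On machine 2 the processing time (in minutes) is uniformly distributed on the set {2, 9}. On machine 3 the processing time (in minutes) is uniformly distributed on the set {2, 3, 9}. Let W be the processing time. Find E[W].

E[W | machine 1] = (5+6+7+9+11)/5 = 38/5.
E[W | machine 2] = (2+9)/2 = 11/2.
E[W | machine 3] = (2+3+9)/3 = 14/3.
E[W] = (1/3)·(38/5) + (1/3)·(11/2) + (1/3)·(14/3) = 533/90.

533/90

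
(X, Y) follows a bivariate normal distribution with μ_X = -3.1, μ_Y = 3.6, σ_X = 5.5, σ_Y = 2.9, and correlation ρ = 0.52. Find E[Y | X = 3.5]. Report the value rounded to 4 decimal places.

5.4096

For a bivariate normal, E[Y | X=x] = μ_Y + ρ·(σ_Y/σ_X)·(x − μ_X).
E[Y | X=3.5] = 3.6 + (0.52)·(2.9/5.5)·(3.5 − (-3.1)) = 3.6 + (0.27418)·(6.6) = 5.4096.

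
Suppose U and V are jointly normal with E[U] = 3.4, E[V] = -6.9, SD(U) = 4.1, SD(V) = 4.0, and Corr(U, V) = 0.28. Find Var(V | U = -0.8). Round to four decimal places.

14.7456

The conditional variance in a bivariate normal is σ_V²(1 − ρ²), independent of x.
Var(V | U=-0.8) = (4.0)²·(1 − (0.28)²) = 16·0.9216 = 14.7456.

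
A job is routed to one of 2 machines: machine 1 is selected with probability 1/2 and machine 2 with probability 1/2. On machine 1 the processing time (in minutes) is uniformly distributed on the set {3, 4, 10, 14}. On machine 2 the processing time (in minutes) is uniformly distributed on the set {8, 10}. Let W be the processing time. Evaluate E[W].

E[W | machine 1] = (3+4+10+14)/4 = 31/4.
E[W | machine 2] = (8+10)/2 = 9.
By the law of total expectation,
E[W] = (1/2)·(31/4) + (1/2)·(9) = 67/8.

67/8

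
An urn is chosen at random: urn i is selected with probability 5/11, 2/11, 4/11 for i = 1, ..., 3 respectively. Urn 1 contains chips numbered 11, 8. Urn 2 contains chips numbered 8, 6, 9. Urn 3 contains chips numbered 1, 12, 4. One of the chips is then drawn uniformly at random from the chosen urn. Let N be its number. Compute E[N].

E[N | urn 1] = (11+8)/2 = 19/2.
E[N | urn 2] = (8+6+9)/3 = 23/3.
E[N | urn 3] = (1+12+4)/3 = 17/3.
By the law of total expectation,
E[N] = (5/11)·(19/2) + (2/11)·(23/3) + (4/11)·(17/3) = 171/22.

171/22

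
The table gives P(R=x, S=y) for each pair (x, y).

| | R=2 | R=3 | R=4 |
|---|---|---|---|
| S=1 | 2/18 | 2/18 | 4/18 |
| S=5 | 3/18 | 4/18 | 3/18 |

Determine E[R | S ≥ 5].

3

P(S ≥ 5) = 5/9.
Summing R·P(R=x,S=y) over the conditioning event gives 5/3.
E[R | S ≥ 5] = (5/3) / (5/9) = 3.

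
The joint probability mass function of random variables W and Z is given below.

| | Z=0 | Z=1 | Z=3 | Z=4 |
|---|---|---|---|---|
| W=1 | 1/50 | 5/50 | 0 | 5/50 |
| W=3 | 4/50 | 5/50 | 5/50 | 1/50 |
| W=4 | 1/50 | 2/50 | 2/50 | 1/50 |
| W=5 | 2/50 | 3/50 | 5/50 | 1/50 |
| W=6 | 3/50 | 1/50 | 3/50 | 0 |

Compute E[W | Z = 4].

P(Z = 4) = 4/25.
Σ W·P over the event = 1·(5/50) + 3·(1/50) + 4·(1/50) + 5·(1/50) = 17/50.
E[W | Z = 4] = (17/50) / (4/25) = 17/8.

17/8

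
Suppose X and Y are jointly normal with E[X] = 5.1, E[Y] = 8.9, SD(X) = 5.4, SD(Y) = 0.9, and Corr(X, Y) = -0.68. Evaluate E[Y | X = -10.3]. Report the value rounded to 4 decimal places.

10.6453

The regression of Y on X has slope ρ·σ_Y/σ_X and passes through (μ_X, μ_Y).
E[Y | X=-10.3] = 8.9 + (-0.68)·(0.9/5.4)·(-10.3 − (5.1)) = 8.9 + (-0.11333)·(-15.4) = 10.6453.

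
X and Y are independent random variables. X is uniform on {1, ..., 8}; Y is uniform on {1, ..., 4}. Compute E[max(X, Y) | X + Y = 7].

19/4

Outcomes with X + Y = 7: (3,4), (4,3), (5,2), (6,1), each with probability 1/32.
E[max(X, Y) | X + Y = 7] = (4 + 4 + 5 + 6) / 4 = 19/4.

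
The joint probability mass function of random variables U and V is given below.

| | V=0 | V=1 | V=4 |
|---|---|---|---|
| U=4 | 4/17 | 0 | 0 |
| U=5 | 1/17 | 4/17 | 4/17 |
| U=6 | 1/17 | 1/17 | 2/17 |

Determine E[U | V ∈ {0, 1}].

P(V ∈ {0, 1}) = 11/17.
Σ U·P over the event = 4·(4/17) + 5·(1/17) + 5·(4/17) + 6·(1/17) + 6·(1/17) = 53/17.
E[U | V ∈ {0, 1}] = (53/17) / (11/17) = 53/11.

53/11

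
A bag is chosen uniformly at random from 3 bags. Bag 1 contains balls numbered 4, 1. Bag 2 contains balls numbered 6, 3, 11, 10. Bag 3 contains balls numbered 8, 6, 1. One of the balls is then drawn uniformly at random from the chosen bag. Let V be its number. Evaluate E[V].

5

E[V | bag 1] = (4+1)/2 = 5/2.
E[V | bag 2] = (6+3+11+10)/4 = 15/2.
E[V | bag 3] = (8+6+1)/3 = 5.
E[V] = (1/3)·(5/2) + (1/3)·(15/2) + (1/3)·(5) = 5.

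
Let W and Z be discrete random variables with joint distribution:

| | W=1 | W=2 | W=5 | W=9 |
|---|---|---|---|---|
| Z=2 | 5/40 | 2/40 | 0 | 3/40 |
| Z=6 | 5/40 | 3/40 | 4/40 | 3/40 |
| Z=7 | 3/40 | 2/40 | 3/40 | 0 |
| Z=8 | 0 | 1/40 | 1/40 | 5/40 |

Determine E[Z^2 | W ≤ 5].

P(W ≤ 5) = 29/40.
Summing Z^2·P(W=x,Z=y) over the conditioning event gives 49/2.
E[Z^2 | W ≤ 5] = (49/2) / (29/40) = 980/29.

980/29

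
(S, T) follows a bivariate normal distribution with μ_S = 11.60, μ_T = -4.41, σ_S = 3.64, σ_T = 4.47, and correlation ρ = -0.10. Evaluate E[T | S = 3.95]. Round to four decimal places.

E[T | S=x] = μ_T + ρ(σ_T/σ_S)(x − μ_S) for jointly normal variables.
E[T | S=3.95] = -4.41 + (-0.10)·(4.47/3.64)·(3.95 − (11.60)) = -4.41 + (-0.1228)·(-7.65) = -3.4706.

-3.4706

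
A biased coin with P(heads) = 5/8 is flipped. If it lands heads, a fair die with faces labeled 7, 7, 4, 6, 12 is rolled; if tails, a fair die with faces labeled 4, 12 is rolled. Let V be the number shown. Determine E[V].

E[V | heads] = (7+7+4+6+12)/5 = 36/5.
E[V | tails] = (4+12)/2 = 8.
By the law of total expectation,
E[V] = (5/8)·(36/5) + (3/8)·(8) = 15/2.

15/2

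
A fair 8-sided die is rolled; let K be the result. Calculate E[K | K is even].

5

Given K is even, K is equally likely to be any of {2, 4, 6, 8}.
E[K | K is even] = (2 + 4 + 6 + 8) / 4 = 5.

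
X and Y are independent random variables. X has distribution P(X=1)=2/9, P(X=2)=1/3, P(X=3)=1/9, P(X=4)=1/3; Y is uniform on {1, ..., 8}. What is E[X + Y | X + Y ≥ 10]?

P(X + Y ≥ 10) = 7/36.
Summing (X+Y)·P(x,y) over outcomes with X + Y ≥ 10 gives 25/12.
E[X + Y | X + Y ≥ 10] = (25/12) / (7/36) = 75/7.

75/7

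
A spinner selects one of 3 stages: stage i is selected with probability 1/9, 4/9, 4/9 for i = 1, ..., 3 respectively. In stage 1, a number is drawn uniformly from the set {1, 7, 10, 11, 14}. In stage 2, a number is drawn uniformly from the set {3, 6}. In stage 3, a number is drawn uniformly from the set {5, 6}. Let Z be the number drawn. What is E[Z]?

E[Z | stage 1] = (1+7+10+11+14)/5 = 43/5.
E[Z | stage 2] = (3+6)/2 = 9/2.
E[Z | stage 3] = (5+6)/2 = 11/2.
E[Z] = (1/9)·(43/5) + (4/9)·(9/2) + (4/9)·(11/2) = 27/5.

27/5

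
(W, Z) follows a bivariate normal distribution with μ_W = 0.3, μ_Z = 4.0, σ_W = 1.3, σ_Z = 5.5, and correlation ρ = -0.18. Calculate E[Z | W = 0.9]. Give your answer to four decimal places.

3.5431

E[Z | W=x] = μ_Z + ρ(σ_Z/σ_W)(x − μ_W) for jointly normal variables.
E[Z | W=0.9] = 4.0 + (-0.18)·(5.5/1.3)·(0.9 − (0.3)) = 4.0 + (-0.76154)·(0.6) = 3.5431.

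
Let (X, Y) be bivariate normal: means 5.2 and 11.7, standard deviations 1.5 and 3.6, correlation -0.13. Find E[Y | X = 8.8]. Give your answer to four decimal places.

For a bivariate normal, E[Y | X=x] = μ_Y + ρ·(σ_Y/σ_X)·(x − μ_X).
E[Y | X=8.8] = 11.7 + (-0.13)·(3.6/1.5)·(8.8 − (5.2)) = 11.7 + (-0.312)·(3.6) = 10.5768.

10.5768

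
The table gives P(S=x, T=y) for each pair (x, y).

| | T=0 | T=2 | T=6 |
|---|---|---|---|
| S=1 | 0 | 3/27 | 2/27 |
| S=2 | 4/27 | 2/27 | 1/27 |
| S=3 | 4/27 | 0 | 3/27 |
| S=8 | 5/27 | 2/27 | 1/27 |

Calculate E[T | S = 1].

P(S = 1) = 5/27.
Σ T·P over the event = 2·(3/27) + 6·(2/27) = 2/3.
E[T | S = 1] = (2/3) / (5/27) = 18/5.

18/5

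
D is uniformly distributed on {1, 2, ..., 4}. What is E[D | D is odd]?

2

Given D is odd, D is equally likely to be any of {1, 3}.
E[D | D is odd] = (1 + 3) / 2 = 2.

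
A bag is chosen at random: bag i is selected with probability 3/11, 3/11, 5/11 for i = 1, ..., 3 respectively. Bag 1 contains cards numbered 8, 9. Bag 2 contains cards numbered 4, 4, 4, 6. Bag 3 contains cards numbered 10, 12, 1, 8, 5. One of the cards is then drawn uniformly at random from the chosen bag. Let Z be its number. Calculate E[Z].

75/11

E[Z | bag 1] = (8+9)/2 = 17/2.
E[Z | bag 2] = (4+4+4+6)/4 = 9/2.
E[Z | bag 3] = (10+12+1+8+5)/5 = 36/5.
E[Z] = (3/11)·(17/2) + (3/11)·(9/2) + (5/11)·(36/5) = 75/11.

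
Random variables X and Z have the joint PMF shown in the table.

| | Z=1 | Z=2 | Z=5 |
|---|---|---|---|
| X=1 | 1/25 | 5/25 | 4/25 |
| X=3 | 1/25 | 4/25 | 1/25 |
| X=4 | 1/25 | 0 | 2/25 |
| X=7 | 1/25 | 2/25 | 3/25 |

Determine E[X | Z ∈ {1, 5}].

51/14

P(Z ∈ {1, 5}) = 14/25.
Σ X·P over the event = 1·(1/25) + 1·(4/25) + 3·(1/25) + 3·(1/25) + 4·(1/25) + 4·(2/25) + 7·(1/25) + 7·(3/25) = 51/25.
E[X | Z ∈ {1, 5}] = (51/25) / (14/25) = 51/14.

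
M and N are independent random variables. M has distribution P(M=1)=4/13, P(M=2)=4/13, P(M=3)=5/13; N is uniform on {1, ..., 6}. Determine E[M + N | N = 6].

105/13

P(N = 6) = 1/6.
Summing (M+N)·P(x,y) over outcomes with N = 6 gives 35/26.
E[M + N | N = 6] = (35/26) / (1/6) = 105/13.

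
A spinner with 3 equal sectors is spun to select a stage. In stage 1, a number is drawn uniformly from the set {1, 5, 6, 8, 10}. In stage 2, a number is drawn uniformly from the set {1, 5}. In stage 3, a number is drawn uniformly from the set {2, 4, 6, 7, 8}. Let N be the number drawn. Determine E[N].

E[N | stage 1] = (1+5+6+8+10)/5 = 6.
E[N | stage 2] = (1+5)/2 = 3.
E[N | stage 3] = (2+4+6+7+8)/5 = 27/5.
E[N] = (1/3)·(6) + (1/3)·(3) + (1/3)·(27/5) = 24/5.

24/5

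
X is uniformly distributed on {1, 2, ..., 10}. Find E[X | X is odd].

Given X is odd, X is equally likely to be any of {1, 3, 5, 7, 9}.
E[X | X is odd] = (1 + 3 + 5 + 7 + 9) / 5 = 5.

5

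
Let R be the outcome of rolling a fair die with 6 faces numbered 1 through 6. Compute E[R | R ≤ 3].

Given R ≤ 3, R is equally likely to be any of {1, 2, 3}.
E[R | R ≤ 3] = (1 + 2 + 3) / 3 = 2.

2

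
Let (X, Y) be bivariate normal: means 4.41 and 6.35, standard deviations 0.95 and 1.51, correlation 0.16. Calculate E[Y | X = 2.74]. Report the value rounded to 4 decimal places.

For a bivariate normal, E[Y | X=x] = μ_Y + ρ·(σ_Y/σ_X)·(x − μ_X).
E[Y | X=2.74] = 6.35 + (0.16)·(1.51/0.95)·(2.74 − (4.41)) = 6.35 + (0.25432)·(-1.67) = 5.9253.

5.9253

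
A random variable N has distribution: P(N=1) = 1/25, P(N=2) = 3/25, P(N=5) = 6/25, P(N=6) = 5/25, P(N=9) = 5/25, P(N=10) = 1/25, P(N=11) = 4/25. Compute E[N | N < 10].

P(N < 10) = 4/5.
Σ over the event: 1·1/25 + 2·3/25 + 5·6/25 + 6·1/5 + 9·1/5 = 112/25.
E[N | N < 10] = (112/25) / (4/5) = 28/5.

28/5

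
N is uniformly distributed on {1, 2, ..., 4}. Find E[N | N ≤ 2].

Given N ≤ 2, N is equally likely to be any of {1, 2}.
E[N | N ≤ 2] = (1 + 2) / 2 = 3/2.

3/2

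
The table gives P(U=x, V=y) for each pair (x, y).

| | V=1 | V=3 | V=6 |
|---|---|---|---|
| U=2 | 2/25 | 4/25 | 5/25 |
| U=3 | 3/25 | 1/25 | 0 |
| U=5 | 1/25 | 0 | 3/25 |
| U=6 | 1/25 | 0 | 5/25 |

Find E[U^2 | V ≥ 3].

50/3

P(V ≥ 3) = 18/25.
Σ U^2·P over the event = 4·(4/25) + 4·(5/25) + 9·(1/25) + 25·(3/25) + 36·(5/25) = 12.
E[U^2 | V ≥ 3] = (12) / (18/25) = 50/3.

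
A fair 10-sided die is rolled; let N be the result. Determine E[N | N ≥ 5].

Given N ≥ 5, N is equally likely to be any of {5, 6, 7, 8, 9, 10}.
E[N | N ≥ 5] = (5 + 6 + 7 + 8 + 9 + 10) / 6 = 15/2.

15/2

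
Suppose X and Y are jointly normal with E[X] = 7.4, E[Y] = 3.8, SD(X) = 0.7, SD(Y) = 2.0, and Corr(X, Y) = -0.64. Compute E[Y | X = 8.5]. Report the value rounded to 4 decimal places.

1.7886

For a bivariate normal, E[Y | X=x] = μ_Y + ρ·(σ_Y/σ_X)·(x − μ_X).
E[Y | X=8.5] = 3.8 + (-0.64)·(2.0/0.7)·(8.5 − (7.4)) = 3.8 + (-1.82857)·(1.1) = 1.7886.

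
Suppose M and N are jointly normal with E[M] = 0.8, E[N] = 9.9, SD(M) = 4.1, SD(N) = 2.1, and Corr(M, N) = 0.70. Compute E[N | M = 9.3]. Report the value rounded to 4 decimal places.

E[N | M=x] = μ_N + ρ(σ_N/σ_M)(x − μ_M) for jointly normal variables.
E[N | M=9.3] = 9.9 + (0.70)·(2.1/4.1)·(9.3 − (0.8)) = 9.9 + (0.35854)·(8.5) = 12.9476.

12.9476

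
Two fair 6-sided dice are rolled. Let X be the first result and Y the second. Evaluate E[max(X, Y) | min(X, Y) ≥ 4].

49/9

Outcomes with min(X, Y) ≥ 4: (4,4), (4,5), (4,6), (5,4), (5,5), (5,6), (6,4), (6,5), (6,6), each with probability 1/36.
E[max(X, Y) | min(X, Y) ≥ 4] = (4 + 5 + 6 + 5 + 5 + 6 + 6 + 6 + 6) / 9 = 49/9.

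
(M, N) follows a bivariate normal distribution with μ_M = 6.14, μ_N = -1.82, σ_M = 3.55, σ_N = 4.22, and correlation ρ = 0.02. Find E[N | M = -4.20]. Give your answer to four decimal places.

The regression of N on M has slope ρ·σ_N/σ_M and passes through (μ_M, μ_N).
E[N | M=-4.20] = -1.82 + (0.02)·(4.22/3.55)·(-4.20 − (6.14)) = -1.82 + (0.023775)·(-10.34) = -2.0658.

-2.0658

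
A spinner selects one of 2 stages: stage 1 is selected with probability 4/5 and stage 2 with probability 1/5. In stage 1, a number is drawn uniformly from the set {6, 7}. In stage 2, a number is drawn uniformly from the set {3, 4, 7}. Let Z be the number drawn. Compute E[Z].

92/15

E[Z | stage 1] = (6+7)/2 = 13/2.
E[Z | stage 2] = (3+4+7)/3 = 14/3.
By the law of total expectation,
E[Z] = (4/5)·(13/2) + (1/5)·(14/3) = 92/15.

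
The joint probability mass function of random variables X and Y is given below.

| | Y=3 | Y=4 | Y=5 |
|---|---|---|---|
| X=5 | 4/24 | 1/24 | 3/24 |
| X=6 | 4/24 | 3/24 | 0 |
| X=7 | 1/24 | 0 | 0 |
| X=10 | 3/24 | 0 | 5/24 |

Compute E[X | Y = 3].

27/4

P(Y = 3) = 1/2.
Σ X·P over the event = 5·(4/24) + 6·(4/24) + 7·(1/24) + 10·(3/24) = 27/8.
E[X | Y = 3] = (27/8) / (1/2) = 27/4.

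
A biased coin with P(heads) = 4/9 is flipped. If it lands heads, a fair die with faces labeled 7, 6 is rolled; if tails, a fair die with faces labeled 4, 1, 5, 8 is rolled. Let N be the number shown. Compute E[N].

97/18

E[N | heads] = (7+6)/2 = 13/2.
E[N | tails] = (4+1+5+8)/4 = 9/2.
By the law of total expectation,
E[N] = (4/9)·(13/2) + (5/9)·(9/2) = 97/18.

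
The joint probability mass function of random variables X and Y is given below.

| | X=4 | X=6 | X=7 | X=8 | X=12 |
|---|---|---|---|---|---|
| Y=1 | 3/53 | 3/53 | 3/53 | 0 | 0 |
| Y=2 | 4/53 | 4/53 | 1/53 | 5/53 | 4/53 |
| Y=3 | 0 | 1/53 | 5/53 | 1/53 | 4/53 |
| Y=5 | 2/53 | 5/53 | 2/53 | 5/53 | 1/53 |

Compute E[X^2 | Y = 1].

P(Y = 1) = 9/53.
Σ X^2·P over the event = 16·(3/53) + 36·(3/53) + 49·(3/53) = 303/53.
E[X^2 | Y = 1] = (303/53) / (9/53) = 101/3.

101/3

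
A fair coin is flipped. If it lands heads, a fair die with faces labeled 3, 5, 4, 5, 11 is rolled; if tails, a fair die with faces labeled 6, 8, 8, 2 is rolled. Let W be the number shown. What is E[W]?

E[W | heads] = (3+5+4+5+11)/5 = 28/5.
E[W | tails] = (6+8+8+2)/4 = 6.
E[W] = (1/2)·(28/5) + (1/2)·(6) = 29/5.

29/5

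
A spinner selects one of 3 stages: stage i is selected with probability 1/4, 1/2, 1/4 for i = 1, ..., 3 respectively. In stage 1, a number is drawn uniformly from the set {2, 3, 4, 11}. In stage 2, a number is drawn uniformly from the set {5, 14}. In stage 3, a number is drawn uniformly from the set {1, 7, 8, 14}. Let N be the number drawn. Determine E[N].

63/8

E[N | stage 1] = (2+3+4+11)/4 = 5.
E[N | stage 2] = (5+14)/2 = 19/2.
E[N | stage 3] = (1+7+8+14)/4 = 15/2.
E[N] = (1/4)·(5) + (1/2)·(19/2) + (1/4)·(15/2) = 63/8.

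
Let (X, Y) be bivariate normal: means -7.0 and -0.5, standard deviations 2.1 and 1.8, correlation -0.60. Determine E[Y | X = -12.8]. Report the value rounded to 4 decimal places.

2.4829

E[Y | X=x] = μ_Y + ρ(σ_Y/σ_X)(x − μ_X) for jointly normal variables.
E[Y | X=-12.8] = -0.5 + (-0.60)·(1.8/2.1)·(-12.8 − (-7.0)) = -0.5 + (-0.51429)·(-5.8) = 2.4829.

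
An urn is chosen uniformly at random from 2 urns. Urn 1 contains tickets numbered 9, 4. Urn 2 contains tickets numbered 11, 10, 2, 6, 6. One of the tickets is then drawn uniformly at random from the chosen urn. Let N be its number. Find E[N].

E[N | urn 1] = (9+4)/2 = 13/2.
E[N | urn 2] = (11+10+2+6+6)/5 = 7.
By the law of total expectation,
E[N] = (1/2)·(13/2) + (1/2)·(7) = 27/4.

27/4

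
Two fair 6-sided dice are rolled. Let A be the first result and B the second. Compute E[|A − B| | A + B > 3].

P(A + B > 3) = 11/12.
Summing |A−B|·P(x,y) over outcomes with A + B > 3 gives 17/9.
E[|A − B| | A + B > 3] = (17/9) / (11/12) = 68/33.

68/33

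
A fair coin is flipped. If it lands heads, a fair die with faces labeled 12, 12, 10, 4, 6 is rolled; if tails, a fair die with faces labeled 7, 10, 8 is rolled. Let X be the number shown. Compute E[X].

257/30

E[X | heads] = (12+12+10+4+6)/5 = 44/5.
E[X | tails] = (7+10+8)/3 = 25/3.
E[X] = (1/2)·(44/5) + (1/2)·(25/3) = 257/30.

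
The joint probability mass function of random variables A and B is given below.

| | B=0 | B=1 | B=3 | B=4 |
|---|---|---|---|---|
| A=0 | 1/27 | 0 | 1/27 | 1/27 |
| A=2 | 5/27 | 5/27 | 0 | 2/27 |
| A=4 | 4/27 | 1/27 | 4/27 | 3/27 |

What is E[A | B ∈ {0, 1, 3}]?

P(B ∈ {0, 1, 3}) = 7/9.
Σ A·P over the event = 0·(1/27) + 0·(1/27) + 2·(5/27) + 2·(5/27) + 4·(4/27) + 4·(1/27) + 4·(4/27) = 56/27.
E[A | B ∈ {0, 1, 3}] = (56/27) / (7/9) = 8/3.

8/3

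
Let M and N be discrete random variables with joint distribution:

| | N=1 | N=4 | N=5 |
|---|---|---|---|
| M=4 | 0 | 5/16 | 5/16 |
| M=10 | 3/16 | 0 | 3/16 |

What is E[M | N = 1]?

10

P(N = 1) = 3/16.
Σ M·P over the event = 10·(3/16) = 15/8.
E[M | N = 1] = (15/8) / (3/16) = 10.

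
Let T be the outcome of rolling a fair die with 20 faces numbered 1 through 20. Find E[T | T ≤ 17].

9

P(T ≤ 17) = 17/20.
E[T | T ≤ 17] = (153/20) / (17/20) = 9.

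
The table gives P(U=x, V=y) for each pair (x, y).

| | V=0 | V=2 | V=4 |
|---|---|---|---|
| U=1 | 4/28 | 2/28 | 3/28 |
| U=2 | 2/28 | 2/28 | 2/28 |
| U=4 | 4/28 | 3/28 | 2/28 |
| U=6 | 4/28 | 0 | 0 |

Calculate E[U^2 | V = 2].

P(V = 2) = 1/4.
Summing U^2·P(U=x,V=y) over the conditioning event gives 29/14.
E[U^2 | V = 2] = (29/14) / (1/4) = 58/7.

58/7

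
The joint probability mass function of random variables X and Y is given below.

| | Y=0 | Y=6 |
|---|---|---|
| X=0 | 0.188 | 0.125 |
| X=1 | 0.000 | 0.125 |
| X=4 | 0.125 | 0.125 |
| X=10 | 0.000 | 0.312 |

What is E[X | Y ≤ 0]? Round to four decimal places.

1.5974

P(Y ≤ 0) = 0.313.
Σ X·P over the event = 0·(0.188) + 4·(0.125) = 0.500.
E[X | Y ≤ 0] = (0.500) / (0.313) = 1.5974.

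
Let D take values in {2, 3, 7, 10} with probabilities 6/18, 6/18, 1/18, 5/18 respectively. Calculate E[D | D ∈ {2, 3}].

5/2

P(D ∈ {2, 3}) = 2/3.
Σ over the event: 2·1/3 + 3·1/3 = 5/3.
E[D | D ∈ {2, 3}] = (5/3) / (2/3) = 5/2.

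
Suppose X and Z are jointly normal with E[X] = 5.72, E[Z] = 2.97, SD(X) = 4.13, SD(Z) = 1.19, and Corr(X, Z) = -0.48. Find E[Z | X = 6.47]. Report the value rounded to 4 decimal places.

For a bivariate normal, E[Z | X=x] = μ_Z + ρ·(σ_Z/σ_X)·(x − μ_X).
E[Z | X=6.47] = 2.97 + (-0.48)·(1.19/4.13)·(6.47 − (5.72)) = 2.97 + (-0.13831)·(0.75) = 2.8663.

2.8663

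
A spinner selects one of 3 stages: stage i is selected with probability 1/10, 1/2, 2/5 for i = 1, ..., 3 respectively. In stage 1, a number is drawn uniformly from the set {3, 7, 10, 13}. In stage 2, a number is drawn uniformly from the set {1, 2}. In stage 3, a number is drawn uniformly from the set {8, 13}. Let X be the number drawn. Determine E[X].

231/40

E[X | stage 1] = (3+7+10+13)/4 = 33/4.
E[X | stage 2] = (1+2)/2 = 3/2.
E[X | stage 3] = (8+13)/2 = 21/2.
E[X] = (1/10)·(33/4) + (1/2)·(3/2) + (2/5)·(21/2) = 231/40.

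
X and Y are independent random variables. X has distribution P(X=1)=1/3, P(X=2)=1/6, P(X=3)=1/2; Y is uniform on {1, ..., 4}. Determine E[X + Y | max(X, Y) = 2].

13/4

P(max(X, Y) = 2) = 1/6.
Summing (X+Y)·P(x,y) over outcomes with max(X, Y) = 2 gives 13/24.
E[X + Y | max(X, Y) = 2] = (13/24) / (1/6) = 13/4.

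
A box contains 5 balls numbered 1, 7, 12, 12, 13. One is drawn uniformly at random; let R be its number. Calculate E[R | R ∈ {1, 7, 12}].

P(R ∈ {1, 7, 12}) = 4/5.
Σ over the event: 1·1/5 + 7·1/5 + 12·2/5 = 32/5.
E[R | R ∈ {1, 7, 12}] = (32/5) / (4/5) = 8.

8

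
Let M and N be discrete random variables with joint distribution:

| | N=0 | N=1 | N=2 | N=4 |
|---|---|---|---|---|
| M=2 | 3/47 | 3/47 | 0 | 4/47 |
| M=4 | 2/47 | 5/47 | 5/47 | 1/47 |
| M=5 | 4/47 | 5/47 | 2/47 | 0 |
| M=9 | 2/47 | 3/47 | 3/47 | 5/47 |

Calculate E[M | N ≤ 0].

52/11

P(N ≤ 0) = 11/47.
Σ M·P over the event = 2·(3/47) + 4·(2/47) + 5·(4/47) + 9·(2/47) = 52/47.
E[M | N ≤ 0] = (52/47) / (11/47) = 52/11.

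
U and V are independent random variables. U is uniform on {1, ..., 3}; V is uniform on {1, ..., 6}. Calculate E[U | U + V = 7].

2

Outcomes with U + V = 7: (1,6), (2,5), (3,4), each with probability 1/18.
E[U | U + V = 7] = (1 + 2 + 3) / 3 = 2.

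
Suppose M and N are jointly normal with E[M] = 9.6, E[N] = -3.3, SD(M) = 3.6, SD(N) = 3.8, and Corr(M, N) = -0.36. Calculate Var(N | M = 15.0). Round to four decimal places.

Var(N | M=x) = (1 − ρ²)·σ_N².
Var(N | M=15.0) = (3.8)²·(1 − (-0.36)²) = 14.44·0.8704 = 12.5686.

12.5686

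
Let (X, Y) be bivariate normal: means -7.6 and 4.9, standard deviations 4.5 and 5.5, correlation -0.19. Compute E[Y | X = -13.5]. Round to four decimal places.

E[Y | X=x] = μ_Y + ρ(σ_Y/σ_X)(x − μ_X) for jointly normal variables.
E[Y | X=-13.5] = 4.9 + (-0.19)·(5.5/4.5)·(-13.5 − (-7.6)) = 4.9 + (-0.23222)·(-5.9) = 6.2701.

6.2701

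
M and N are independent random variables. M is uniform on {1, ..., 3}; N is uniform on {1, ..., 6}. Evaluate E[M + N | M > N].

Outcomes with M > N: (2,1), (3,1), (3,2), each with probability 1/18.
E[M + N | M > N] = (3 + 4 + 5) / 3 = 4.

4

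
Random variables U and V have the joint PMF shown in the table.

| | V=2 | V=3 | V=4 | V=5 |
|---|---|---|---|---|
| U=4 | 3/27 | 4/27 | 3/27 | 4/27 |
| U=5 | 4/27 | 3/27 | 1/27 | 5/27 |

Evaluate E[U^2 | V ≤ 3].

P(V ≤ 3) = 14/27.
Σ U^2·P over the event = 16·(3/27) + 16·(4/27) + 25·(4/27) + 25·(3/27) = 287/27.
E[U^2 | V ≤ 3] = (287/27) / (14/27) = 41/2.

41/2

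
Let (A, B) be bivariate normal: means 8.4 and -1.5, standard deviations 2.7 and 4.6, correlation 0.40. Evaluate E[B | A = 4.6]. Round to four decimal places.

For a bivariate normal, E[B | A=x] = μ_B + ρ·(σ_B/σ_A)·(x − μ_A).
E[B | A=4.6] = -1.5 + (0.40)·(4.6/2.7)·(4.6 − (8.4)) = -1.5 + (0.68148)·(-3.8) = -4.0896.

-4.0896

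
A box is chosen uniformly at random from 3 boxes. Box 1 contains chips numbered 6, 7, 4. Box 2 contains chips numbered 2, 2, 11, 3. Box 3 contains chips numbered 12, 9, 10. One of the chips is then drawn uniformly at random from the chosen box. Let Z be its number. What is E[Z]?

41/6

E[Z | box 1] = (6+7+4)/3 = 17/3.
E[Z | box 2] = (2+2+11+3)/4 = 9/2.
E[Z | box 3] = (12+9+10)/3 = 31/3.
By the law of total expectation,
E[Z] = (1/3)·(17/3) + (1/3)·(9/2) + (1/3)·(31/3) = 41/6.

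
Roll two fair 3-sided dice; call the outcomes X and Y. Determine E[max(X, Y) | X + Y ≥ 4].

17/6

Outcomes with X + Y ≥ 4: (1,3), (2,2), (2,3), (3,1), (3,2), (3,3), each with probability 1/9.
E[max(X, Y) | X + Y ≥ 4] = (3 + 2 + 3 + 3 + 3 + 3) / 6 = 17/6.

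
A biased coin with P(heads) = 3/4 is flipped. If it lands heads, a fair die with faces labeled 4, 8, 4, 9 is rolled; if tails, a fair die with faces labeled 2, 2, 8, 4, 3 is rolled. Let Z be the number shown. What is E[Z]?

451/80

E[Z | heads] = (4+8+4+9)/4 = 25/4.
E[Z | tails] = (2+2+8+4+3)/5 = 19/5.
E[Z] = (3/4)·(25/4) + (1/4)·(19/5) = 451/80.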